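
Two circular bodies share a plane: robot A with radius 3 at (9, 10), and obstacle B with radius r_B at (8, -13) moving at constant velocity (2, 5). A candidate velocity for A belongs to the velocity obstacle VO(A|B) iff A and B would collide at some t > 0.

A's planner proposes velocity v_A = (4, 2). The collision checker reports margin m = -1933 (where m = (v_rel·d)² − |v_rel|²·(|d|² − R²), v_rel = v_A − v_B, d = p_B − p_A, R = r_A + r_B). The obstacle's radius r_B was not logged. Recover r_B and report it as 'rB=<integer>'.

m = -1933
d = (-1, -23);  v_rel = (2, -3),  |v_rel|² = 13
v_rel×d = (2)·(-23) − (-3)·(-1) = -49
since m = R²·13 − (-49)²:  R² = (2401 + -1933) / 13 = 36
R = √36 = 6  ⇒  r_B = 6 − 3 = 3

rB=3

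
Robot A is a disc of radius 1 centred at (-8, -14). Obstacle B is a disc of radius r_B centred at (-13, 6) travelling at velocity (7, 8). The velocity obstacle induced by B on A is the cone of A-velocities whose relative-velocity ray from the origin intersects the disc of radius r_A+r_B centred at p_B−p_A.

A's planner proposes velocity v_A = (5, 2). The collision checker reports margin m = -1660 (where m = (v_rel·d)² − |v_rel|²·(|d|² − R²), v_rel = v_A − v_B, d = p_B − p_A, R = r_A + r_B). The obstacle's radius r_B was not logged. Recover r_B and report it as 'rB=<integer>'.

m = -1660
d = (-5, 20);  v_rel = (-2, -6),  |v_rel|² = 40
v_rel×d = (-2)·(20) − (-6)·(-5) = -70
since m = R²·40 − (-70)²:  R² = (4900 + -1660) / 40 = 81
R = √81 = 9  ⇒  r_B = 9 − 1 = 8

rB=8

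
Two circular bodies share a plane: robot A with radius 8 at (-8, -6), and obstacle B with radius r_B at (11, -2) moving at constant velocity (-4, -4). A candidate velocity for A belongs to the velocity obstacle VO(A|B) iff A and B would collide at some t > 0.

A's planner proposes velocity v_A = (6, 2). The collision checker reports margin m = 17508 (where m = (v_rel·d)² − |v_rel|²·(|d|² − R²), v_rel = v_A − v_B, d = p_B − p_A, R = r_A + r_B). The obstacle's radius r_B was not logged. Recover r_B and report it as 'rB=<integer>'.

m = 17508
d = (19, 4);  v_rel = (10, 6),  |v_rel|² = 136
v_rel×d = (10)·(4) − (6)·(19) = -74
since m = R²·136 − (-74)²:  R² = (5476 + 17508) / 136 = 169
R = √169 = 13  ⇒  r_B = 13 − 8 = 5

rB=5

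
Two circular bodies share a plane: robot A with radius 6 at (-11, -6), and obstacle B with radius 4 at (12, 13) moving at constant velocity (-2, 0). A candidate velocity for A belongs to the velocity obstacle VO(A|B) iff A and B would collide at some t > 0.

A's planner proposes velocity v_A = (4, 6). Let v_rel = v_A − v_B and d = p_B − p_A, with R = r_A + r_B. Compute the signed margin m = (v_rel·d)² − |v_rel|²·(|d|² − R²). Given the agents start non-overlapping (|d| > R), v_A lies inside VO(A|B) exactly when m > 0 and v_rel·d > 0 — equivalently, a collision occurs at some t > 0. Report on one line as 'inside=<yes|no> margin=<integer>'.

d = (23, 19),  |d|² = 890;  R = 6+4 = 10,  c = 890−10² = 790
v_rel = (6, 6),  |v_rel|² = 72;  v_rel·d = (6)·(23) + (6)·(19) = 252
72·t² − 504·t + 790 = 0  ⇒  m = 252² − 72·790 = 6624
m = 6624 > 0,  v_rel·d = 252 > 0  ⇒  inside

inside=yes margin=6624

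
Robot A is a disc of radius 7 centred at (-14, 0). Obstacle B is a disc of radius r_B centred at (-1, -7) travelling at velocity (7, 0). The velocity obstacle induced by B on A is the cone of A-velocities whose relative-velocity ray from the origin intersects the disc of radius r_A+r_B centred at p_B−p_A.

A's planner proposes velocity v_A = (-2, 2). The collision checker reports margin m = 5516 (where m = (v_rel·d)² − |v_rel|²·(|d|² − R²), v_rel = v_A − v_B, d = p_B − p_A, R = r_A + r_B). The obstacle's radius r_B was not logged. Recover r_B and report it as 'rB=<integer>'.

m = 5516
d = (13, -7);  v_rel = (-9, 2),  |v_rel|² = 85
v_rel×d = (-9)·(-7) − (2)·(13) = 37
since m = R²·85 − 37²:  R² = (1369 + 5516) / 85 = 81
R = √81 = 9  ⇒  r_B = 9 − 7 = 2

rB=2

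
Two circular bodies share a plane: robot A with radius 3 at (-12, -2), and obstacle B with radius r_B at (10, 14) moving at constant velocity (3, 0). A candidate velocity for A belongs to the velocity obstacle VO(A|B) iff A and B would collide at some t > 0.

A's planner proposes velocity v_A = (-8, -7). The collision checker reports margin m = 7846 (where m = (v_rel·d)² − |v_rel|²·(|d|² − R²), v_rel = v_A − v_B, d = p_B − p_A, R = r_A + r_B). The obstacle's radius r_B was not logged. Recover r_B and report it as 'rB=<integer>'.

m = 7846
d = (22, 16);  v_rel = (-11, -7),  |v_rel|² = 170
v_rel×d = (-11)·(16) − (-7)·(22) = -22
since m = R²·170 − (-22)²:  R² = (484 + 7846) / 170 = 49
R = √49 = 7  ⇒  r_B = 7 − 3 = 4

rB=4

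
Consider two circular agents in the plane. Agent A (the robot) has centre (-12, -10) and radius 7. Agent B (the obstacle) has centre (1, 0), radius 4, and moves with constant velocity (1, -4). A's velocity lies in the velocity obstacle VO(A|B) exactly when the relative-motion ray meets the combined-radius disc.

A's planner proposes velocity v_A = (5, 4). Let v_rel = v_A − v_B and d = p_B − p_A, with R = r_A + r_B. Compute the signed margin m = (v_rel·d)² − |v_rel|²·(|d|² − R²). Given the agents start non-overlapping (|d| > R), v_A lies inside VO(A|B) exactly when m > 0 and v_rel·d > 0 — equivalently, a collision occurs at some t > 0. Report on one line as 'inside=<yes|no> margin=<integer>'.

d = (13, 10),  |d|² = 269;  R = 7+4 = 11,  c = 269−11² = 148
v_rel = (4, 8),  |v_rel|² = 80;  v_rel·d = (4)·(13) + (8)·(10) = 132
80·t² − 264·t + 148 = 0  ⇒  m = 132² − 80·148 = 5584
m = 5584 > 0,  v_rel·d = 132 > 0  ⇒  inside

inside=yes margin=5584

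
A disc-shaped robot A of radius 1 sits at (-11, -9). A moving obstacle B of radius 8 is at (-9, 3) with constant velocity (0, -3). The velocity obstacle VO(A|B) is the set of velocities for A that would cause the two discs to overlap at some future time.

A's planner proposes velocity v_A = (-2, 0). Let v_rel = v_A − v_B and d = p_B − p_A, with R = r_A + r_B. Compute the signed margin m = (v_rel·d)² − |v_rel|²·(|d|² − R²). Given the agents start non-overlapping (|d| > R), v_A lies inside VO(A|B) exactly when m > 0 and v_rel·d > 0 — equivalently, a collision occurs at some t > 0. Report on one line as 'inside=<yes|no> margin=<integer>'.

d = (2, 12),  |d|² = 148;  R = 1+8 = 9,  c = 148−9² = 67
v_rel = (-2, 3),  |v_rel|² = 13;  v_rel·d = (-2)·(2) + (3)·(12) = 32
13·t² − 64·t + 67 = 0  ⇒  m = 32² − 13·67 = 153
m = 153 > 0,  v_rel·d = 32 > 0  ⇒  inside

inside=yes margin=153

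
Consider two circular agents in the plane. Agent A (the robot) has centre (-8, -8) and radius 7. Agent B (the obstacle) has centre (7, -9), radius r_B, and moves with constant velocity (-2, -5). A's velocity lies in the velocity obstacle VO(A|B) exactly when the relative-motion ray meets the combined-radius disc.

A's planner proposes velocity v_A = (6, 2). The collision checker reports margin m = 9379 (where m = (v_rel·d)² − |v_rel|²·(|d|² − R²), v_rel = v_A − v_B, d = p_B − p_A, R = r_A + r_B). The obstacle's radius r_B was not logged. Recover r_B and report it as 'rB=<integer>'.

m = 9379
d = (15, -1);  v_rel = (8, 7),  |v_rel|² = 113
v_rel×d = (8)·(-1) − (7)·(15) = -113
since m = R²·113 − (-113)²:  R² = (12769 + 9379) / 113 = 196
R = √196 = 14  ⇒  r_B = 14 − 7 = 7

rB=7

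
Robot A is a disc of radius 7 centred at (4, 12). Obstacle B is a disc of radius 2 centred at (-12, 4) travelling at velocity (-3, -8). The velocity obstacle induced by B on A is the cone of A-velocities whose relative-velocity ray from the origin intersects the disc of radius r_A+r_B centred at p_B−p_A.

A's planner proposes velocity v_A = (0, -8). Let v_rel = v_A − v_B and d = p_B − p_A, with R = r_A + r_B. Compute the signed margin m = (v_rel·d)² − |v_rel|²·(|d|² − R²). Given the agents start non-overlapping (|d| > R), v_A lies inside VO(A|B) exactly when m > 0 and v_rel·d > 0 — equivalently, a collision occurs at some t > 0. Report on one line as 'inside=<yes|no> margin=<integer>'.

d = (-16, -8),  |d|² = 320;  R = 7+2 = 9,  c = 320−9² = 239
v_rel = (3, 0),  |v_rel|² = 9;  v_rel·d = (3)·(-16) + (0)·(-8) = -48
9·t² + 96·t + 239 = 0  ⇒  m = (-48)² − 9·239 = 153
m = 153 > 0,  v_rel·d = -48 < 0  ⇒  outside

inside=no margin=153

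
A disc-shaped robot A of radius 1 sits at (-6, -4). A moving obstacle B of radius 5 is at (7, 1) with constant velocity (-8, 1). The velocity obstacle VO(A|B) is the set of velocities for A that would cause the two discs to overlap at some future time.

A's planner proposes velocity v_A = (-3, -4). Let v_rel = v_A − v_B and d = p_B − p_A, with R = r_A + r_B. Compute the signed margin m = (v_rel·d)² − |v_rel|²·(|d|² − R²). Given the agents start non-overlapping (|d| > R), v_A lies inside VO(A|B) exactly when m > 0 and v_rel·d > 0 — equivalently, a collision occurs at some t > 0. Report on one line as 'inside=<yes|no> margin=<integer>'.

d = (13, 5),  |d|² = 194;  R = 1+5 = 6,  c = 194−6² = 158
v_rel = (5, -5),  |v_rel|² = 50;  v_rel·d = (5)·(13) + (-5)·(5) = 40
50·t² − 80·t + 158 = 0  ⇒  m = 40² − 50·158 = -6300
m = -6300 < 0,  v_rel·d = 40 > 0  ⇒  outside

inside=no margin=-6300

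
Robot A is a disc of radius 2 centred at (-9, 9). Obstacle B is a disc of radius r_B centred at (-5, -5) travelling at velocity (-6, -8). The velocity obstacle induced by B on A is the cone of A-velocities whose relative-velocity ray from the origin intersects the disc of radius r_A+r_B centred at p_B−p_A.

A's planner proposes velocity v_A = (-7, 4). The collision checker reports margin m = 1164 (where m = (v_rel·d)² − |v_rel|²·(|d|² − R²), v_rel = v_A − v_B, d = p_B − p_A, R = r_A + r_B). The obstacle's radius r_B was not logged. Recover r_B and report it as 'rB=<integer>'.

m = 1164
d = (4, -14);  v_rel = (-1, 12),  |v_rel|² = 145
v_rel×d = (-1)·(-14) − (12)·(4) = -34
since m = R²·145 − (-34)²:  R² = (1156 + 1164) / 145 = 16
R = √16 = 4  ⇒  r_B = 4 − 2 = 2

rB=2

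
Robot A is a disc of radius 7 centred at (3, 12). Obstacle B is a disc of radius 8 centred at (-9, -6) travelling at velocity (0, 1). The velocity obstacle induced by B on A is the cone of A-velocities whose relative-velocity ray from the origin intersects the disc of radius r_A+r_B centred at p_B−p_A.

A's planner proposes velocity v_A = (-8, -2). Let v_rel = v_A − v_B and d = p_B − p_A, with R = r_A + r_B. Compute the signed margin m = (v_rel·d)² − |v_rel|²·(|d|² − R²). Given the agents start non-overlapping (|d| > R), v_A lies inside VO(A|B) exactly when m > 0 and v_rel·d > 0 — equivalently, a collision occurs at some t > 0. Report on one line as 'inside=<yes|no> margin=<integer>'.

d = (-12, -18),  |d|² = 468;  R = 7+8 = 15,  c = 468−15² = 243
v_rel = (-8, -3),  |v_rel|² = 73;  v_rel·d = (-8)·(-12) + (-3)·(-18) = 150
73·t² − 300·t + 243 = 0  ⇒  m = 150² − 73·243 = 4761
m = 4761 > 0,  v_rel·d = 150 > 0  ⇒  inside

inside=yes margin=4761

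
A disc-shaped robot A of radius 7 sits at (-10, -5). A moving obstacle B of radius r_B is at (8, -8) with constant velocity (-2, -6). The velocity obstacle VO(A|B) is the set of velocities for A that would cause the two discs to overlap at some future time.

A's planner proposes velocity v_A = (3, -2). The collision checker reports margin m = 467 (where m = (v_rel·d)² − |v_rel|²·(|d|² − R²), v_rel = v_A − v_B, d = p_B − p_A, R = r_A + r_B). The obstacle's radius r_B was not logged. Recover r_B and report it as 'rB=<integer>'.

m = 467
d = (18, -3);  v_rel = (5, 4),  |v_rel|² = 41
v_rel×d = (5)·(-3) − (4)·(18) = -87
since m = R²·41 − (-87)²:  R² = (7569 + 467) / 41 = 196
R = √196 = 14  ⇒  r_B = 14 − 7 = 7

rB=7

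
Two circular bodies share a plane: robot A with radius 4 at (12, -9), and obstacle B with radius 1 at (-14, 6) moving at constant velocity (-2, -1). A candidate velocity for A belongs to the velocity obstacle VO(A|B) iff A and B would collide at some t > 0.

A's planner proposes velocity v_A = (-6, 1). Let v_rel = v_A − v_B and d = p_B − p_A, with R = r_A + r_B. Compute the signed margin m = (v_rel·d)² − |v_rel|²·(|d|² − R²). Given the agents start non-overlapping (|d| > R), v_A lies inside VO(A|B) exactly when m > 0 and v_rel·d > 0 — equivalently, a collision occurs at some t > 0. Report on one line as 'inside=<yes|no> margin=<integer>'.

d = (-26, 15),  |d|² = 901;  R = 4+1 = 5,  c = 901−5² = 876
v_rel = (-4, 2),  |v_rel|² = 20;  v_rel·d = (-4)·(-26) + (2)·(15) = 134
20·t² − 268·t + 876 = 0  ⇒  m = 134² − 20·876 = 436
m = 436 > 0,  v_rel·d = 134 > 0  ⇒  inside

inside=yes margin=436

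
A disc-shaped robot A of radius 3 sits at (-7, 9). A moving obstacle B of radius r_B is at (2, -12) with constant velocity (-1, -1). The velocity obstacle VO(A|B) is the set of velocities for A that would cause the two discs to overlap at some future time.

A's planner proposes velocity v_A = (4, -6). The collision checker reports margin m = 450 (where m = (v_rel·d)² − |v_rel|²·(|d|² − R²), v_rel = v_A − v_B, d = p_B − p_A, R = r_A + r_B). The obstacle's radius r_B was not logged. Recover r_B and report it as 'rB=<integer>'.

m = 450
d = (9, -21);  v_rel = (5, -5),  |v_rel|² = 50
v_rel×d = (5)·(-21) − (-5)·(9) = -60
since m = R²·50 − (-60)²:  R² = (3600 + 450) / 50 = 81
R = √81 = 9  ⇒  r_B = 9 − 3 = 6

rB=6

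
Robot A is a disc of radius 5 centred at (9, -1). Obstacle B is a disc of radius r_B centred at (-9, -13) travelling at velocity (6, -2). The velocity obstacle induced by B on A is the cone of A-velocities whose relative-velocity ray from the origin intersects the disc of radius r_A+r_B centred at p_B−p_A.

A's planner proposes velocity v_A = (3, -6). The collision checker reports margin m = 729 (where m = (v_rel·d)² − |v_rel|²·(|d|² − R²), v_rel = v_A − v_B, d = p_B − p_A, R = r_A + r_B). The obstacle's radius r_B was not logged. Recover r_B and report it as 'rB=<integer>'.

m = 729
d = (-18, -12);  v_rel = (-3, -4),  |v_rel|² = 25
v_rel×d = (-3)·(-12) − (-4)·(-18) = -36
since m = R²·25 − (-36)²:  R² = (1296 + 729) / 25 = 81
R = √81 = 9  ⇒  r_B = 9 − 5 = 4

rB=4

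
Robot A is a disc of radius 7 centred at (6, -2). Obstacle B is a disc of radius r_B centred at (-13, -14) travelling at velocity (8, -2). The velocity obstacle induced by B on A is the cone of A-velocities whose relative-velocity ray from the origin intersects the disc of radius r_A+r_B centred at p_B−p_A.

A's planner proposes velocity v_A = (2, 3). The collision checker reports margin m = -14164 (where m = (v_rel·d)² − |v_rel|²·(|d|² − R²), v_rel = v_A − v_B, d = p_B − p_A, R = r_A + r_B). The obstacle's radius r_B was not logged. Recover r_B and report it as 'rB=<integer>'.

m = -14164
d = (-19, -12);  v_rel = (-6, 5),  |v_rel|² = 61
v_rel×d = (-6)·(-12) − (5)·(-19) = 167
since m = R²·61 − 167²:  R² = (27889 + -14164) / 61 = 225
R = √225 = 15  ⇒  r_B = 15 − 7 = 8

rB=8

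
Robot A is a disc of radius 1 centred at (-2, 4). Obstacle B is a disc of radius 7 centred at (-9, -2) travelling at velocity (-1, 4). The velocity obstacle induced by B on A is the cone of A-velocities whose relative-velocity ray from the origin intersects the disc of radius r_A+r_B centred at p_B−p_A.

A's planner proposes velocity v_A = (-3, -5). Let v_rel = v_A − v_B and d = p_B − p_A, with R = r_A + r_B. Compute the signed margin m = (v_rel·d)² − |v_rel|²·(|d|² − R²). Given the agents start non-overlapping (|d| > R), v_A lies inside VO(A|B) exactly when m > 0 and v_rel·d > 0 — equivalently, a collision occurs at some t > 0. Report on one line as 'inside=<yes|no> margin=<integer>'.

d = (-7, -6),  |d|² = 85;  R = 1+7 = 8,  c = 85−8² = 21
v_rel = (-2, -9),  |v_rel|² = 85;  v_rel·d = (-2)·(-7) + (-9)·(-6) = 68
85·t² − 136·t + 21 = 0  ⇒  m = 68² − 85·21 = 2839
m = 2839 > 0,  v_rel·d = 68 > 0  ⇒  inside

inside=yes margin=2839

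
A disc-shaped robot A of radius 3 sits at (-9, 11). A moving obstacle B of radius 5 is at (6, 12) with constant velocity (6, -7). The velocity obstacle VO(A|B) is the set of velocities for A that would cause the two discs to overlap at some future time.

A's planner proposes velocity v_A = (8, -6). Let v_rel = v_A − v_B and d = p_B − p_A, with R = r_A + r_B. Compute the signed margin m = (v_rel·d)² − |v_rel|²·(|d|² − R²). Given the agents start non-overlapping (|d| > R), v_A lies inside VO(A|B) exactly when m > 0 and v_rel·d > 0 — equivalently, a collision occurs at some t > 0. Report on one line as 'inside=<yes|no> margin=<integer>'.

d = (15, 1),  |d|² = 226;  R = 3+5 = 8,  c = 226−8² = 162
v_rel = (2, 1),  |v_rel|² = 5;  v_rel·d = (2)·(15) + (1)·(1) = 31
5·t² − 62·t + 162 = 0  ⇒  m = 31² − 5·162 = 151
m = 151 > 0,  v_rel·d = 31 > 0  ⇒  inside

inside=yes margin=151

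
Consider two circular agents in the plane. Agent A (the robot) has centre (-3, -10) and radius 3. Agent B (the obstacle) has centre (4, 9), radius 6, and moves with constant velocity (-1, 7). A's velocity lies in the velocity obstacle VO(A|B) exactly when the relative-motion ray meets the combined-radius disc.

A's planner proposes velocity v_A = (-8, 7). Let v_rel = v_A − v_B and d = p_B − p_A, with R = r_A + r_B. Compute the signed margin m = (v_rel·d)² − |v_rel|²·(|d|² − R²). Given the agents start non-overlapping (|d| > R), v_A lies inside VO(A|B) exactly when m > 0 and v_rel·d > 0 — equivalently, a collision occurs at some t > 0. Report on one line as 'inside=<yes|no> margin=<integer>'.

d = (7, 19),  |d|² = 410;  R = 3+6 = 9,  c = 410−9² = 329
v_rel = (-7, 0),  |v_rel|² = 49;  v_rel·d = (-7)·(7) + (0)·(19) = -49
49·t² + 98·t + 329 = 0  ⇒  m = (-49)² − 49·329 = -13720
m = -13720 < 0,  v_rel·d = -49 < 0  ⇒  outside

inside=no margin=-13720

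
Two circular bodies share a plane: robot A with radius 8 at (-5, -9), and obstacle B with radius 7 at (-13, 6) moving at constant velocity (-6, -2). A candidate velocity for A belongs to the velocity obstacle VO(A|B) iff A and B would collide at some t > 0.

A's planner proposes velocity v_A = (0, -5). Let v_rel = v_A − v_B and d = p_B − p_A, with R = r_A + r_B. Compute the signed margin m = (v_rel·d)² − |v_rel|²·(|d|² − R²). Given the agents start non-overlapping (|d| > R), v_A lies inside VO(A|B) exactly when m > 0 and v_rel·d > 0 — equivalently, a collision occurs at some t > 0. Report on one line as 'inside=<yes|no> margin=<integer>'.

d = (-8, 15),  |d|² = 289;  R = 8+7 = 15,  c = 289−15² = 64
v_rel = (6, -3),  |v_rel|² = 45;  v_rel·d = (6)·(-8) + (-3)·(15) = -93
45·t² + 186·t + 64 = 0  ⇒  m = (-93)² − 45·64 = 5769
m = 5769 > 0,  v_rel·d = -93 < 0  ⇒  outside

inside=no margin=5769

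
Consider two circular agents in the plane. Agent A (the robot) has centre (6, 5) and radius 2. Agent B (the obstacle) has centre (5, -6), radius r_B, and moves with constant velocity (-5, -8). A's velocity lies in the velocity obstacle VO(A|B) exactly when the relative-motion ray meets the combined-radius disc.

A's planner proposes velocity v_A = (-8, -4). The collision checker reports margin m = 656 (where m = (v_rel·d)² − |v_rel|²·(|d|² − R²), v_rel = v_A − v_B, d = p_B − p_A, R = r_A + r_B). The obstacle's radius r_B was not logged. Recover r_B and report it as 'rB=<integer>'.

m = 656
d = (-1, -11);  v_rel = (-3, 4),  |v_rel|² = 25
v_rel×d = (-3)·(-11) − (4)·(-1) = 37
since m = R²·25 − 37²:  R² = (1369 + 656) / 25 = 81
R = √81 = 9  ⇒  r_B = 9 − 2 = 7

rB=7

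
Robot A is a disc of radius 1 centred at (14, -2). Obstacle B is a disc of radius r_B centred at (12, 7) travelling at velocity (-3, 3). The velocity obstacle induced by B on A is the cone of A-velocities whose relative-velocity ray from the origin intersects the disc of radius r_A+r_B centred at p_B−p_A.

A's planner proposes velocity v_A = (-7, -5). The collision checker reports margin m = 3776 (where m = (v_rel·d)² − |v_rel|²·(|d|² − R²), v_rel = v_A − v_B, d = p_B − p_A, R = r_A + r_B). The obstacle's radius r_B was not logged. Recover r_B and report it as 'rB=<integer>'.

m = 3776
d = (-2, 9);  v_rel = (-4, -8),  |v_rel|² = 80
v_rel×d = (-4)·(9) − (-8)·(-2) = -52
since m = R²·80 − (-52)²:  R² = (2704 + 3776) / 80 = 81
R = √81 = 9  ⇒  r_B = 9 − 1 = 8

rB=8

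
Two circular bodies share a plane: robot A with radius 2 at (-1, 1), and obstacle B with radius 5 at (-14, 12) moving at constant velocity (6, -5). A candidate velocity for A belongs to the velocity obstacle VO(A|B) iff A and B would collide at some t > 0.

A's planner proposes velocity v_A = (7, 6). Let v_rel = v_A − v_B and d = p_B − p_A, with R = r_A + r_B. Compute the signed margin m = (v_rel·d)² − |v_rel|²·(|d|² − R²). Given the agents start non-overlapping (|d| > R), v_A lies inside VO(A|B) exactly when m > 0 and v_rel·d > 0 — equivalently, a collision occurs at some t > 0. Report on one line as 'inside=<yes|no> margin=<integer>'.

d = (-13, 11),  |d|² = 290;  R = 2+5 = 7,  c = 290−7² = 241
v_rel = (1, 11),  |v_rel|² = 122;  v_rel·d = (1)·(-13) + (11)·(11) = 108
122·t² − 216·t + 241 = 0  ⇒  m = 108² − 122·241 = -17738
m = -17738 < 0,  v_rel·d = 108 > 0  ⇒  outside

inside=no margin=-17738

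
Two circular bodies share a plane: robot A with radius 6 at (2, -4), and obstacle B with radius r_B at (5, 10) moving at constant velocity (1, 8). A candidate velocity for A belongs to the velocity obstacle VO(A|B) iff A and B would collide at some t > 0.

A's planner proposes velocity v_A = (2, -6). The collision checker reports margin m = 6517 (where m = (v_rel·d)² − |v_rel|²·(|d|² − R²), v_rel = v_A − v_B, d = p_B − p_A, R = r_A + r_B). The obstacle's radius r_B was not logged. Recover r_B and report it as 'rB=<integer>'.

m = 6517
d = (3, 14);  v_rel = (1, -14),  |v_rel|² = 197
v_rel×d = (1)·(14) − (-14)·(3) = 56
since m = R²·197 − 56²:  R² = (3136 + 6517) / 197 = 49
R = √49 = 7  ⇒  r_B = 7 − 6 = 1

rB=1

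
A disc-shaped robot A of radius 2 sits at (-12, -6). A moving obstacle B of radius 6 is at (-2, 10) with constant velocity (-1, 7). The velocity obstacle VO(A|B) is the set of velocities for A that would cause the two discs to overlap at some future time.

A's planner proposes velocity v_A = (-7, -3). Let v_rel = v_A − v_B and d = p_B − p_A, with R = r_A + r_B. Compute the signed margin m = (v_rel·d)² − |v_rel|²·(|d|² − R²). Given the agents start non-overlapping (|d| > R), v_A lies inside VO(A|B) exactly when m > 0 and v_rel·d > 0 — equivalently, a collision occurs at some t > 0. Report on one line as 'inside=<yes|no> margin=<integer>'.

d = (10, 16),  |d|² = 356;  R = 2+6 = 8,  c = 356−8² = 292
v_rel = (-6, -10),  |v_rel|² = 136;  v_rel·d = (-6)·(10) + (-10)·(16) = -220
136·t² + 440·t + 292 = 0  ⇒  m = (-220)² − 136·292 = 8688
m = 8688 > 0,  v_rel·d = -220 < 0  ⇒  outside

inside=no margin=8688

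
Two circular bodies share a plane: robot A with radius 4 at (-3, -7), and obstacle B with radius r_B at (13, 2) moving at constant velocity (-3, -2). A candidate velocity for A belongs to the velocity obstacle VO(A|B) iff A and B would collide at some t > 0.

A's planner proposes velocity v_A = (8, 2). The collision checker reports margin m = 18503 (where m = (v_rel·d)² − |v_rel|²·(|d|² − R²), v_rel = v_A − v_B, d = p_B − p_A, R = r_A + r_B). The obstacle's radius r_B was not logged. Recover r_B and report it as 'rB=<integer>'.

m = 18503
d = (16, 9);  v_rel = (11, 4),  |v_rel|² = 137
v_rel×d = (11)·(9) − (4)·(16) = 35
since m = R²·137 − 35²:  R² = (1225 + 18503) / 137 = 144
R = √144 = 12  ⇒  r_B = 12 − 4 = 8

rB=8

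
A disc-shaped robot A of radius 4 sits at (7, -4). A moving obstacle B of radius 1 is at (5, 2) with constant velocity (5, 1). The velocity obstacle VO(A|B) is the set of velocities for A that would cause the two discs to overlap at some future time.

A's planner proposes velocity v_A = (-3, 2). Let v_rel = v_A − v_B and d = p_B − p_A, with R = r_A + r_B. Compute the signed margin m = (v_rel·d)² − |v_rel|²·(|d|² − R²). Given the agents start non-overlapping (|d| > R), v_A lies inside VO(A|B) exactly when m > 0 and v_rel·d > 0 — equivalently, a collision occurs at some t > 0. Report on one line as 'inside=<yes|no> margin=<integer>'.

d = (-2, 6),  |d|² = 40;  R = 4+1 = 5,  c = 40−5² = 15
v_rel = (-8, 1),  |v_rel|² = 65;  v_rel·d = (-8)·(-2) + (1)·(6) = 22
65·t² − 44·t + 15 = 0  ⇒  m = 22² − 65·15 = -491
m = -491 < 0,  v_rel·d = 22 > 0  ⇒  outside

inside=no margin=-491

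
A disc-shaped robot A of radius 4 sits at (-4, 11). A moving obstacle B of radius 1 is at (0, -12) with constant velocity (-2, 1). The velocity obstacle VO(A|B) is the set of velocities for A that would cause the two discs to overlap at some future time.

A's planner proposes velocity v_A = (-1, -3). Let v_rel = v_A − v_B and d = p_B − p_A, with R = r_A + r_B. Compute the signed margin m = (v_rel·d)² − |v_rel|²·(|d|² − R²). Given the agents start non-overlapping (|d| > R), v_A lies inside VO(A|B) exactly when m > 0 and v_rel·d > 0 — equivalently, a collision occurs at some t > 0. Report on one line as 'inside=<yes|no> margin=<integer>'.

d = (4, -23),  |d|² = 545;  R = 4+1 = 5,  c = 545−5² = 520
v_rel = (1, -4),  |v_rel|² = 17;  v_rel·d = (1)·(4) + (-4)·(-23) = 96
17·t² − 192·t + 520 = 0  ⇒  m = 96² − 17·520 = 376
m = 376 > 0,  v_rel·d = 96 > 0  ⇒  inside

inside=yes margin=376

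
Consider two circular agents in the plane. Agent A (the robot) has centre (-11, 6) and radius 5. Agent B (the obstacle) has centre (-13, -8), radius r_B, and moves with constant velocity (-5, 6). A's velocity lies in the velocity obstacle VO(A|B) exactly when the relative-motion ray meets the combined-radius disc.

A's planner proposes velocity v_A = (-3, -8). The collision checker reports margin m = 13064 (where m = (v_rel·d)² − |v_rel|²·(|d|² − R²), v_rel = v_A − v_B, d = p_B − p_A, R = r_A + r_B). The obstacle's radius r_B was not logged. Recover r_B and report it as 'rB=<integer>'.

m = 13064
d = (-2, -14);  v_rel = (2, -14),  |v_rel|² = 200
v_rel×d = (2)·(-14) − (-14)·(-2) = -56
since m = R²·200 − (-56)²:  R² = (3136 + 13064) / 200 = 81
R = √81 = 9  ⇒  r_B = 9 − 5 = 4

rB=4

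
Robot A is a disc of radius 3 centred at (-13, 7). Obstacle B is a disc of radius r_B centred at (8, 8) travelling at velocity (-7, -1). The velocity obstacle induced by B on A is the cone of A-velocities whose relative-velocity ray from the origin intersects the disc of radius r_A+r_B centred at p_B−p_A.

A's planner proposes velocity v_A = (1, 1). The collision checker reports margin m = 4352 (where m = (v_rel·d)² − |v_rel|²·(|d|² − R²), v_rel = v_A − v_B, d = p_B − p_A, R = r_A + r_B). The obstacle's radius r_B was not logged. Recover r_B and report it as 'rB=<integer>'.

m = 4352
d = (21, 1);  v_rel = (8, 2),  |v_rel|² = 68
v_rel×d = (8)·(1) − (2)·(21) = -34
since m = R²·68 − (-34)²:  R² = (1156 + 4352) / 68 = 81
R = √81 = 9  ⇒  r_B = 9 − 3 = 6

rB=6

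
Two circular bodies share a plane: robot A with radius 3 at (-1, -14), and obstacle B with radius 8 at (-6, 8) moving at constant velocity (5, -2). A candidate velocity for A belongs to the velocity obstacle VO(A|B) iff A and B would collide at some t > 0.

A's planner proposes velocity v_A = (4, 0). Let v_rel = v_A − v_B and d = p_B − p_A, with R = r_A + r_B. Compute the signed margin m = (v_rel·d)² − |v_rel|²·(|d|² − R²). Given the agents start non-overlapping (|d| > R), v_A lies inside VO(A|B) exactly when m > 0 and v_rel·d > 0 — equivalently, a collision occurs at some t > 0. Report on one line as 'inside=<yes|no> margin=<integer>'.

d = (-5, 22),  |d|² = 509;  R = 3+8 = 11,  c = 509−11² = 388
v_rel = (-1, 2),  |v_rel|² = 5;  v_rel·d = (-1)·(-5) + (2)·(22) = 49
5·t² − 98·t + 388 = 0  ⇒  m = 49² − 5·388 = 461
m = 461 > 0,  v_rel·d = 49 > 0  ⇒  inside

inside=yes margin=461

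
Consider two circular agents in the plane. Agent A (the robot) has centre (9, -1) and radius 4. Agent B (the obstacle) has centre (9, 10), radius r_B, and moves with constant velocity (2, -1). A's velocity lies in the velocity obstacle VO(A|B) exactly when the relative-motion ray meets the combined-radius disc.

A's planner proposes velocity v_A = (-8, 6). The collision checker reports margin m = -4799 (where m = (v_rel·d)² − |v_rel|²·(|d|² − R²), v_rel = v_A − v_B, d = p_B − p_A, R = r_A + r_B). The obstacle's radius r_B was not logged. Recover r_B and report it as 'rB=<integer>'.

m = -4799
d = (0, 11);  v_rel = (-10, 7),  |v_rel|² = 149
v_rel×d = (-10)·(11) − (7)·(0) = -110
since m = R²·149 − (-110)²:  R² = (12100 + -4799) / 149 = 49
R = √49 = 7  ⇒  r_B = 7 − 4 = 3

rB=3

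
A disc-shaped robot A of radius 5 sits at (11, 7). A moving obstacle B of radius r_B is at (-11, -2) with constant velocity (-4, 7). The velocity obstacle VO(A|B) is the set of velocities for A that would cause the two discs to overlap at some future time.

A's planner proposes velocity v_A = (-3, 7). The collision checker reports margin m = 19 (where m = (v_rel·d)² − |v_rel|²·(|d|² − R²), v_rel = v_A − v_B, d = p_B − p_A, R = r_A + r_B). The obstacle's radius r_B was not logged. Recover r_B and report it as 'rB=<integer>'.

m = 19
d = (-22, -9);  v_rel = (1, 0),  |v_rel|² = 1
v_rel×d = (1)·(-9) − (0)·(-22) = -9
since m = R²·1 − (-9)²:  R² = (81 + 19) / 1 = 100
R = √100 = 10  ⇒  r_B = 10 − 5 = 5

rB=5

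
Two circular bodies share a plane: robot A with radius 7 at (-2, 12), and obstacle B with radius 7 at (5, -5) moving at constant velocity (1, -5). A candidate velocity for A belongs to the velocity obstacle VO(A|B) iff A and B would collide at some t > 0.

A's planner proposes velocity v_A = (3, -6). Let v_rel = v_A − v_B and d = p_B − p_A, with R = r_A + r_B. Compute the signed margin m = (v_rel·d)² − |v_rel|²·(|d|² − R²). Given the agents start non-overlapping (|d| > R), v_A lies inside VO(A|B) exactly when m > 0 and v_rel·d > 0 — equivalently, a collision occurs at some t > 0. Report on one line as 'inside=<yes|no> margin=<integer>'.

d = (7, -17),  |d|² = 338;  R = 7+7 = 14,  c = 338−14² = 142
v_rel = (2, -1),  |v_rel|² = 5;  v_rel·d = (2)·(7) + (-1)·(-17) = 31
5·t² − 62·t + 142 = 0  ⇒  m = 31² − 5·142 = 251
m = 251 > 0,  v_rel·d = 31 > 0  ⇒  inside

inside=yes margin=251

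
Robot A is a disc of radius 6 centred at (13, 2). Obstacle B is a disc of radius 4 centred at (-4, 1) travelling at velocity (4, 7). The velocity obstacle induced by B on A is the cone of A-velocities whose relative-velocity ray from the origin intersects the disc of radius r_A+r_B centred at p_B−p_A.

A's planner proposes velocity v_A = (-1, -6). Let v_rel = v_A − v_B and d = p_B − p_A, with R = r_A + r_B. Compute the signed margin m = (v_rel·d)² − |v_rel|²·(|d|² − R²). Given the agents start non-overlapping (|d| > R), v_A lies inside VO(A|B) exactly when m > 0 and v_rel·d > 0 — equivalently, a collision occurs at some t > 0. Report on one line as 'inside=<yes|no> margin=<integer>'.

d = (-17, -1),  |d|² = 290;  R = 6+4 = 10,  c = 290−10² = 190
v_rel = (-5, -13),  |v_rel|² = 194;  v_rel·d = (-5)·(-17) + (-13)·(-1) = 98
194·t² − 196·t + 190 = 0  ⇒  m = 98² − 194·190 = -27256
m = -27256 < 0,  v_rel·d = 98 > 0  ⇒  outside

inside=no margin=-27256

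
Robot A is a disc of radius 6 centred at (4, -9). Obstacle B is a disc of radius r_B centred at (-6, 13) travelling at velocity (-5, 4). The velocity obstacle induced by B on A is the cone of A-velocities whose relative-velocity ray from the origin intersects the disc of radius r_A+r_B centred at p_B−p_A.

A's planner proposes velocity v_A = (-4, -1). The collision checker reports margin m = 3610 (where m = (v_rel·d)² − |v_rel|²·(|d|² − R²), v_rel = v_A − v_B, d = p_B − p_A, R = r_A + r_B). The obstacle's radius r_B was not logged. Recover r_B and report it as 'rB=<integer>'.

m = 3610
d = (-10, 22);  v_rel = (1, -5),  |v_rel|² = 26
v_rel×d = (1)·(22) − (-5)·(-10) = -28
since m = R²·26 − (-28)²:  R² = (784 + 3610) / 26 = 169
R = √169 = 13  ⇒  r_B = 13 − 6 = 7

rB=7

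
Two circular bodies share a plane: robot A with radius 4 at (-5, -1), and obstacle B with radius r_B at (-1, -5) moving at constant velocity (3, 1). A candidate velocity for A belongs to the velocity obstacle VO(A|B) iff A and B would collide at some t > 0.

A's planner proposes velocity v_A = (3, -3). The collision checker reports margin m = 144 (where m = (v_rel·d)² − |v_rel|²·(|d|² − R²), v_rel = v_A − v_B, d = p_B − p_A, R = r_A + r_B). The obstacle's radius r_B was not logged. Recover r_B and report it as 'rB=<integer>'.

m = 144
d = (4, -4);  v_rel = (0, -4),  |v_rel|² = 16
v_rel×d = (0)·(-4) − (-4)·(4) = 16
since m = R²·16 − 16²:  R² = (256 + 144) / 16 = 25
R = √25 = 5  ⇒  r_B = 5 − 4 = 1

rB=1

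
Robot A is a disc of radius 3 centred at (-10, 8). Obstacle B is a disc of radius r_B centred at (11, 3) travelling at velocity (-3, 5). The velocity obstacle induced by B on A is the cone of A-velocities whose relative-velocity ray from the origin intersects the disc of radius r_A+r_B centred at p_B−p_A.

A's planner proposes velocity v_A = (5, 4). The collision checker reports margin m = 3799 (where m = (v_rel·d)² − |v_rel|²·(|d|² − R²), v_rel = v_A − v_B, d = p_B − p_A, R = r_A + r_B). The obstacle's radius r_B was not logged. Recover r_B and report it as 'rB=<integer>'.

m = 3799
d = (21, -5);  v_rel = (8, -1),  |v_rel|² = 65
v_rel×d = (8)·(-5) − (-1)·(21) = -19
since m = R²·65 − (-19)²:  R² = (361 + 3799) / 65 = 64
R = √64 = 8  ⇒  r_B = 8 − 3 = 5

rB=5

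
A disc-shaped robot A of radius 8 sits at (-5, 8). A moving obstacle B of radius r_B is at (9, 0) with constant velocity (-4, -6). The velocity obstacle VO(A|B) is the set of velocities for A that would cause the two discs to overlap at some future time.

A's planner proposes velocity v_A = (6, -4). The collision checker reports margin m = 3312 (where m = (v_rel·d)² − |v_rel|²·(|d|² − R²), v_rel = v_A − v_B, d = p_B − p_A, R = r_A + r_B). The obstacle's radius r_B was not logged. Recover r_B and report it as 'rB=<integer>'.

m = 3312
d = (14, -8);  v_rel = (10, 2),  |v_rel|² = 104
v_rel×d = (10)·(-8) − (2)·(14) = -108
since m = R²·104 − (-108)²:  R² = (11664 + 3312) / 104 = 144
R = √144 = 12  ⇒  r_B = 12 − 8 = 4

rB=4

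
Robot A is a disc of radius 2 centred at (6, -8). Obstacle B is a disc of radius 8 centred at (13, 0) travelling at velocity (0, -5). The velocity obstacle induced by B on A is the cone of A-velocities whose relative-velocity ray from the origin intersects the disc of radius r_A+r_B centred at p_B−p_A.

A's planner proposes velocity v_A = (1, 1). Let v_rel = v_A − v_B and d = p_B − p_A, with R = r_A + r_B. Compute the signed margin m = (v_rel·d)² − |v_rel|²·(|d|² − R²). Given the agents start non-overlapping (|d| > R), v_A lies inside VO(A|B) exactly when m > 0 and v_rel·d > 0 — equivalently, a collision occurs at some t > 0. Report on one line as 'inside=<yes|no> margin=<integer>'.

d = (7, 8),  |d|² = 113;  R = 2+8 = 10,  c = 113−10² = 13
v_rel = (1, 6),  |v_rel|² = 37;  v_rel·d = (1)·(7) + (6)·(8) = 55
37·t² − 110·t + 13 = 0  ⇒  m = 55² − 37·13 = 2544
m = 2544 > 0,  v_rel·d = 55 > 0  ⇒  inside

inside=yes margin=2544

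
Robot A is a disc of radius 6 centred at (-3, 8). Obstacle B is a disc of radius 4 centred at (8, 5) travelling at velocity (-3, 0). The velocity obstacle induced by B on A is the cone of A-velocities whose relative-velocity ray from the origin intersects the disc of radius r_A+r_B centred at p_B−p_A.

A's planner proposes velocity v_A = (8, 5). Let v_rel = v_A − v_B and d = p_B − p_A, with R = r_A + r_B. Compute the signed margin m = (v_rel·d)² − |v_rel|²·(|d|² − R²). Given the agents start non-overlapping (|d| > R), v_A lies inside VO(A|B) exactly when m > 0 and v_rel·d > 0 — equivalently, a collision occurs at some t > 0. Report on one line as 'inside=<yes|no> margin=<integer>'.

d = (11, -3),  |d|² = 130;  R = 6+4 = 10,  c = 130−10² = 30
v_rel = (11, 5),  |v_rel|² = 146;  v_rel·d = (11)·(11) + (5)·(-3) = 106
146·t² − 212·t + 30 = 0  ⇒  m = 106² − 146·30 = 6856
m = 6856 > 0,  v_rel·d = 106 > 0  ⇒  inside

inside=yes margin=6856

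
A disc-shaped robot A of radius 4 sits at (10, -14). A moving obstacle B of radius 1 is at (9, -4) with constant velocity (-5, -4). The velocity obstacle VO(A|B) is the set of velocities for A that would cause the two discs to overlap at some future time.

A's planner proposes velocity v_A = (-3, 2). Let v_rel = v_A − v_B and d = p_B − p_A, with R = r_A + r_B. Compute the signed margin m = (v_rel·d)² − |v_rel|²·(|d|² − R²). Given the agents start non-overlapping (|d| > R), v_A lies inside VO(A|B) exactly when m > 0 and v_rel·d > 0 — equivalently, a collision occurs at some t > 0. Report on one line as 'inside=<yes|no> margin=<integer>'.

d = (-1, 10),  |d|² = 101;  R = 4+1 = 5,  c = 101−5² = 76
v_rel = (2, 6),  |v_rel|² = 40;  v_rel·d = (2)·(-1) + (6)·(10) = 58
40·t² − 116·t + 76 = 0  ⇒  m = 58² − 40·76 = 324
m = 324 > 0,  v_rel·d = 58 > 0  ⇒  inside

inside=yes margin=324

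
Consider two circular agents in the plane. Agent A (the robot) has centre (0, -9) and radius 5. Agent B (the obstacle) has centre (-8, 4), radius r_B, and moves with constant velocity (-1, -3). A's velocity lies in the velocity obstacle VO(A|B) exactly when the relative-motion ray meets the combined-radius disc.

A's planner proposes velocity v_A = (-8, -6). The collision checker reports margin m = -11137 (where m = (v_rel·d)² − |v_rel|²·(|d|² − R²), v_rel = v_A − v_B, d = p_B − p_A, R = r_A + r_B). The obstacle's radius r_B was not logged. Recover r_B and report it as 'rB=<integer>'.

m = -11137
d = (-8, 13);  v_rel = (-7, -3),  |v_rel|² = 58
v_rel×d = (-7)·(13) − (-3)·(-8) = -115
since m = R²·58 − (-115)²:  R² = (13225 + -11137) / 58 = 36
R = √36 = 6  ⇒  r_B = 6 − 5 = 1

rB=1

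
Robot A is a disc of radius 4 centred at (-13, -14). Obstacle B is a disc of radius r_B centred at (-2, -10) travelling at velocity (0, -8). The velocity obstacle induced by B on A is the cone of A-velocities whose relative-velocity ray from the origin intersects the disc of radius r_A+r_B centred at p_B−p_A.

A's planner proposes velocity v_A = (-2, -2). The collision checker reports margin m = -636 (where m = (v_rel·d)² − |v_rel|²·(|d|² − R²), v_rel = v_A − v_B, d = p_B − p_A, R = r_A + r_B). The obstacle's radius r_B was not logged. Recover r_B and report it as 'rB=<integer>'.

m = -636
d = (11, 4);  v_rel = (-2, 6),  |v_rel|² = 40
v_rel×d = (-2)·(4) − (6)·(11) = -74
since m = R²·40 − (-74)²:  R² = (5476 + -636) / 40 = 121
R = √121 = 11  ⇒  r_B = 11 − 4 = 7

rB=7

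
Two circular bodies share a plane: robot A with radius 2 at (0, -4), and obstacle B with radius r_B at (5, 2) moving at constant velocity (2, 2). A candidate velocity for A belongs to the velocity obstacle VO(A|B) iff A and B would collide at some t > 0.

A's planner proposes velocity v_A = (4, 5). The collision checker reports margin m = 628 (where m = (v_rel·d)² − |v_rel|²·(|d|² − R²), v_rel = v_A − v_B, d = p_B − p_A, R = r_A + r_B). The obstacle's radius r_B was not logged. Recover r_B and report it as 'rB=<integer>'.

m = 628
d = (5, 6);  v_rel = (2, 3),  |v_rel|² = 13
v_rel×d = (2)·(6) − (3)·(5) = -3
since m = R²·13 − (-3)²:  R² = (9 + 628) / 13 = 49
R = √49 = 7  ⇒  r_B = 7 − 2 = 5

rB=5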